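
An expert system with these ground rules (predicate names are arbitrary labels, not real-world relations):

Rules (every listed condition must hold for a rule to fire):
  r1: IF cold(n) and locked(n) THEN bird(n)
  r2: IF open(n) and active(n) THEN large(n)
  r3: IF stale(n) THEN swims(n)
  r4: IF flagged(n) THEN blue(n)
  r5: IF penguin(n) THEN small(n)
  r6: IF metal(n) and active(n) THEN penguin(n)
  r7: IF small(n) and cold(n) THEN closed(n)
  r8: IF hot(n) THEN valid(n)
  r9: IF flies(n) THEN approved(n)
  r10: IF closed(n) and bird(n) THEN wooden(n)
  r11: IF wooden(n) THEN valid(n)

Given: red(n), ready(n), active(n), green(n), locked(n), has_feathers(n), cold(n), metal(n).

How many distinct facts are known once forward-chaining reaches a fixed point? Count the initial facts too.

14

Round 1 — r1, r6, derive bird(n), penguin(n).
Round 2 — r5, derive small(n).
Round 3 — r7, derive closed(n).
Round 4 — r10, derive wooden(n).
Round 5 — r11, derive valid(n).
Closure: {active(n), bird(n), closed(n), cold(n), green(n), has_feathers(n), locked(n), metal(n), penguin(n), ready(n), red(n), small(n), valid(n), wooden(n)} — 14 facts.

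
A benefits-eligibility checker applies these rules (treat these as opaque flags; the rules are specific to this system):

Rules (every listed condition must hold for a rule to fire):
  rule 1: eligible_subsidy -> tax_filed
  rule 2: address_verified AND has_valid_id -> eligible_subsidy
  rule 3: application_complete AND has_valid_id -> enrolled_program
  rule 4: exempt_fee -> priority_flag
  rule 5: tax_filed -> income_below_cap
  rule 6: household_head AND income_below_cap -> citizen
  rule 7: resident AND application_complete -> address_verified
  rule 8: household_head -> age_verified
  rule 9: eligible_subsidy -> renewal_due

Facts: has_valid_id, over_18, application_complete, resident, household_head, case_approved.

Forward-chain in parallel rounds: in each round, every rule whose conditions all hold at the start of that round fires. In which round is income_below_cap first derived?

4

Round 1: rule 3 [application_complete AND has_valid_id -> enrolled_program]; rule 7 [resident AND application_complete -> address_verified]; rule 8 [household_head -> age_verified]. Adds enrolled_program, address_verified, age_verified.
Round 2: rule 2 [address_verified AND has_valid_id -> eligible_subsidy]. Adds eligible_subsidy.
Round 3: rule 1 [eligible_subsidy -> tax_filed]; rule 9 [eligible_subsidy -> renewal_due]. Adds tax_filed, renewal_due.
Round 4: rule 5 [tax_filed -> income_below_cap]. Adds income_below_cap.
income_below_cap first appears in round 4.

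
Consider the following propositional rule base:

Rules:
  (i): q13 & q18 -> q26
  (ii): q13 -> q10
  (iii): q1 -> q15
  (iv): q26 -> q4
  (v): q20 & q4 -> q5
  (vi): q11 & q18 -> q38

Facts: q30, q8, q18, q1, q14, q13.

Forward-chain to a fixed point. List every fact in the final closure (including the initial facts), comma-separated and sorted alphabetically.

Round 1: (i) [q13 & q18 -> q26]; (ii) [q13 -> q10]; (iii) [q1 -> q15]. New: q26, q10, q15.
Round 2: (iv) [q26 -> q4]. New: q4.

q1, q10, q13, q14, q15, q18, q26, q30, q4, q8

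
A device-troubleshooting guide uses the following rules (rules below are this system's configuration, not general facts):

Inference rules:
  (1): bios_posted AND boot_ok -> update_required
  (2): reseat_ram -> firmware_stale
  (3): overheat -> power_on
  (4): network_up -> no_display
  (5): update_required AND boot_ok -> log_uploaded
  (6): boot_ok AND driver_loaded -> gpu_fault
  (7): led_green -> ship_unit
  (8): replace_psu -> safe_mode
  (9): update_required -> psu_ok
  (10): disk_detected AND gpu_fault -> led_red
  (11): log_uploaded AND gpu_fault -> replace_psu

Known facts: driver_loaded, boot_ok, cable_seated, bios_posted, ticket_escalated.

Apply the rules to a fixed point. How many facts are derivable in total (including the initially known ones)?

11

[1] (1) [bios_posted AND boot_ok -> update_required]; (6) [boot_ok AND driver_loaded -> gpu_fault]. ⇒ new: update_required, gpu_fault.
[2] (5) [update_required AND boot_ok -> log_uploaded]; (9) [update_required -> psu_ok]. ⇒ new: log_uploaded, psu_ok.
[3] (11) [log_uploaded AND gpu_fault -> replace_psu]. ⇒ new: replace_psu.
[4] (8) [replace_psu -> safe_mode]. ⇒ new: safe_mode.
Closure: {bios_posted, boot_ok, cable_seated, driver_loaded, gpu_fault, log_uploaded, psu_ok, replace_psu, safe_mode, ticket_escalated, update_required} — 11 facts.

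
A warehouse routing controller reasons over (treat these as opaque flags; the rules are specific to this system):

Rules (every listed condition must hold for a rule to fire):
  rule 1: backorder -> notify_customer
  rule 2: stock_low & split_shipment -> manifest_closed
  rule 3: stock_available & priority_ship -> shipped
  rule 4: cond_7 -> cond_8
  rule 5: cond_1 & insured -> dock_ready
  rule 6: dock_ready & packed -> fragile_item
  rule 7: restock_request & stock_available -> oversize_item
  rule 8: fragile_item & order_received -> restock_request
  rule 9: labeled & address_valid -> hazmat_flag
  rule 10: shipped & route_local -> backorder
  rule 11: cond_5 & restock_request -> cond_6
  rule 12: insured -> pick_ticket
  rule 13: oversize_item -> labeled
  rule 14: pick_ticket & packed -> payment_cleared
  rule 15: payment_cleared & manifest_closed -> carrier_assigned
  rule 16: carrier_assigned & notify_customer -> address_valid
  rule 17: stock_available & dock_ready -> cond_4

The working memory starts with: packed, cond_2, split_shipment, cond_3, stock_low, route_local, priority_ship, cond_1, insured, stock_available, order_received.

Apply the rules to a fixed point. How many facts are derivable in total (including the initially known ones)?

Round 1: rule 2 [stock_low & split_shipment -> manifest_closed]; rule 3 [stock_available & priority_ship -> shipped]; rule 5 [cond_1 & insured -> dock_ready]; rule 12 [insured -> pick_ticket]. New: manifest_closed, shipped, dock_ready, pick_ticket.
Round 2: rule 6 [dock_ready & packed -> fragile_item]; rule 10 [shipped & route_local -> backorder]; rule 14 [pick_ticket & packed -> payment_cleared]; rule 17 [stock_available & dock_ready -> cond_4]. New: fragile_item, backorder, payment_cleared, cond_4.
Round 3: rule 1 [backorder -> notify_customer]; rule 8 [fragile_item & order_received -> restock_request]; rule 15 [payment_cleared & manifest_closed -> carrier_assigned]. New: notify_customer, restock_request, carrier_assigned.
Round 4: rule 7 [restock_request & stock_available -> oversize_item]; rule 16 [carrier_assigned & notify_customer -> address_valid]. New: oversize_item, address_valid.
Round 5: rule 13 [oversize_item -> labeled]. New: labeled.
Round 6: rule 9 [labeled & address_valid -> hazmat_flag]. New: hazmat_flag.
Closure: {address_valid, backorder, carrier_assigned, cond_1, cond_2, cond_3, cond_4, dock_ready, fragile_item, hazmat_flag, insured, labeled, manifest_closed, notify_customer, order_received, oversize_item, packed, payment_cleared, pick_ticket, priority_ship, restock_request, route_local, shipped, split_shipment, stock_available, stock_low} — 26 facts.

26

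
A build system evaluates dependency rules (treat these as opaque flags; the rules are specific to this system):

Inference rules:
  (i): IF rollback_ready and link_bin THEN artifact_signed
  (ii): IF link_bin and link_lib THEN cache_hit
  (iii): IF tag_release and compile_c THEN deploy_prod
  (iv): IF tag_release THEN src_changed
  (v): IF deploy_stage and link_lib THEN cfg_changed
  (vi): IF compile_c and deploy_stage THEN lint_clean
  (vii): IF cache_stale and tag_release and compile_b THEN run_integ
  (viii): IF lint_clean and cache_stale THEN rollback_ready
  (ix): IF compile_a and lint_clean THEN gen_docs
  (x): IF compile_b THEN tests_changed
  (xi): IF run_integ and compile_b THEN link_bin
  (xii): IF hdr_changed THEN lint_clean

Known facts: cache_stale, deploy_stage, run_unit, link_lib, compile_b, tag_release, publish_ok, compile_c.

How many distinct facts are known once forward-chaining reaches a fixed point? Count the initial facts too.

Round 1 — (iii), (iv), (v), (vi), (vii), (x), derive deploy_prod, src_changed, cfg_changed, lint_clean, run_integ, tests_changed.
Round 2 — (viii), (xi), derive rollback_ready, link_bin.
Round 3 — (i), (ii), derive artifact_signed, cache_hit.
Closure: {artifact_signed, cache_hit, cache_stale, cfg_changed, compile_b, compile_c, deploy_prod, deploy_stage, link_bin, link_lib, lint_clean, publish_ok, rollback_ready, run_integ, run_unit, src_changed, tag_release, tests_changed} — 18 facts.

18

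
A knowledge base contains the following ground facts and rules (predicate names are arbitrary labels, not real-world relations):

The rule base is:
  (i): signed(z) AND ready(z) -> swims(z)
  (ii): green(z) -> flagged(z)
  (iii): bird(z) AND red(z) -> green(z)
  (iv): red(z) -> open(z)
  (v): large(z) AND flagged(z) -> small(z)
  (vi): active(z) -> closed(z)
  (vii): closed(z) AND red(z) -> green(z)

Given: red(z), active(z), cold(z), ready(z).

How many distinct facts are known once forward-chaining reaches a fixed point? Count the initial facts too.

8

Round 1 — (iv), (vi), derive open(z), closed(z).
Round 2 — (vii), derive green(z).
Round 3 — (ii), derive flagged(z).
Closure: {active(z), closed(z), cold(z), flagged(z), green(z), open(z), ready(z), red(z)} — 8 facts.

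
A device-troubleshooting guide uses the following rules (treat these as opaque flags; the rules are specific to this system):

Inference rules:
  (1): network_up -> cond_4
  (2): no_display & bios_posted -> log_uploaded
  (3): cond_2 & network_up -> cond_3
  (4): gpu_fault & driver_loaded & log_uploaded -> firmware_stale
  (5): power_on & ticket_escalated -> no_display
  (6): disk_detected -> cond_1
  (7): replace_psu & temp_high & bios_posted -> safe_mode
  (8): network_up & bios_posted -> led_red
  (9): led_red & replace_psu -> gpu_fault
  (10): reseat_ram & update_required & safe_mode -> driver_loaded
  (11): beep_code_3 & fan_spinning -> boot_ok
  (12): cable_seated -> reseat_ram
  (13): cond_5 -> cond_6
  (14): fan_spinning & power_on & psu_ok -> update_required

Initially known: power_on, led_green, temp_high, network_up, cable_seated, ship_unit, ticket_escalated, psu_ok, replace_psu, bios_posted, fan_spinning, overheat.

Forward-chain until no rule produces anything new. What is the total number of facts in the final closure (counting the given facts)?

22

Round 1: (1) [network_up -> cond_4]; (5) [power_on & ticket_escalated -> no_display]; (7) [replace_psu & temp_high & bios_posted -> safe_mode]; (8) [network_up & bios_posted -> led_red]; (12) [cable_seated -> reseat_ram]; (14) [fan_spinning & power_on & psu_ok -> update_required]. New: cond_4, no_display, safe_mode, led_red, reseat_ram, update_required.
Round 2: (2) [no_display & bios_posted -> log_uploaded]; (9) [led_red & replace_psu -> gpu_fault]; (10) [reseat_ram & update_required & safe_mode -> driver_loaded]. New: log_uploaded, gpu_fault, driver_loaded.
Round 3: (4) [gpu_fault & driver_loaded & log_uploaded -> firmware_stale]. New: firmware_stale.
Closure: {bios_posted, cable_seated, cond_4, driver_loaded, fan_spinning, firmware_stale, gpu_fault, led_green, led_red, log_uploaded, network_up, no_display, overheat, power_on, psu_ok, replace_psu, reseat_ram, safe_mode, ship_unit, temp_high, ticket_escalated, update_required} — 22 facts.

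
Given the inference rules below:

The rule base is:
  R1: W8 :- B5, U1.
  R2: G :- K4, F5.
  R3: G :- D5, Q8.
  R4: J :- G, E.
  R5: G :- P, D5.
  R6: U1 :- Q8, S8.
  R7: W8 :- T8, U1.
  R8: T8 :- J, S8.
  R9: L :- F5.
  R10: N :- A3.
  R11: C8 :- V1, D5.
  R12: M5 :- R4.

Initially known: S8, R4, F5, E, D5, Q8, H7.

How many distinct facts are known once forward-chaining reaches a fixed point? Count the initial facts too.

Round 1 — R3, R6, R9, R12, derive G, U1, L, M5.
Round 2 — R4, derive J.
Round 3 — R8, derive T8.
Round 4 — R7, derive W8.
Closure: {D5, E, F5, G, H7, J, L, M5, Q8, R4, S8, T8, U1, W8} — 14 facts.

14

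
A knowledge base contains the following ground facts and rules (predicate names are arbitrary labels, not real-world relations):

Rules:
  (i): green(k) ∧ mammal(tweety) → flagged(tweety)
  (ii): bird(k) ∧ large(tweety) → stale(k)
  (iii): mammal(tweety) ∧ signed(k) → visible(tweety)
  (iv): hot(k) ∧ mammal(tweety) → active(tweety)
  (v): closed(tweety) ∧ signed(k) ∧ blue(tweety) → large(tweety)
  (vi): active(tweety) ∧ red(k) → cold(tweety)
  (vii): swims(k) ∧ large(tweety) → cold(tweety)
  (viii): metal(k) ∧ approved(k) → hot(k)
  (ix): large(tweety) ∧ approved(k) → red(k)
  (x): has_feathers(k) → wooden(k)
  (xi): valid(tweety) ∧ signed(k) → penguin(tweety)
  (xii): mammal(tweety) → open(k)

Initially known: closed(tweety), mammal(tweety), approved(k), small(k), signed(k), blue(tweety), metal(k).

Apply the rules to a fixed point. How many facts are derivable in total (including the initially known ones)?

14

Round 1: (iii) [mammal(tweety) ∧ signed(k) → visible(tweety)]; (v) [closed(tweety) ∧ signed(k) ∧ blue(tweety) → large(tweety)]; (viii) [metal(k) ∧ approved(k) → hot(k)]; (xii) [mammal(tweety) → open(k)]. Adds visible(tweety), large(tweety), hot(k), open(k).
Round 2: (iv) [hot(k) ∧ mammal(tweety) → active(tweety)]; (ix) [large(tweety) ∧ approved(k) → red(k)]. Adds active(tweety), red(k).
Round 3: (vi) [active(tweety) ∧ red(k) → cold(tweety)]. Adds cold(tweety).
Closure: {active(tweety), approved(k), blue(tweety), closed(tweety), cold(tweety), hot(k), large(tweety), mammal(tweety), metal(k), open(k), red(k), signed(k), small(k), visible(tweety)} — 14 facts.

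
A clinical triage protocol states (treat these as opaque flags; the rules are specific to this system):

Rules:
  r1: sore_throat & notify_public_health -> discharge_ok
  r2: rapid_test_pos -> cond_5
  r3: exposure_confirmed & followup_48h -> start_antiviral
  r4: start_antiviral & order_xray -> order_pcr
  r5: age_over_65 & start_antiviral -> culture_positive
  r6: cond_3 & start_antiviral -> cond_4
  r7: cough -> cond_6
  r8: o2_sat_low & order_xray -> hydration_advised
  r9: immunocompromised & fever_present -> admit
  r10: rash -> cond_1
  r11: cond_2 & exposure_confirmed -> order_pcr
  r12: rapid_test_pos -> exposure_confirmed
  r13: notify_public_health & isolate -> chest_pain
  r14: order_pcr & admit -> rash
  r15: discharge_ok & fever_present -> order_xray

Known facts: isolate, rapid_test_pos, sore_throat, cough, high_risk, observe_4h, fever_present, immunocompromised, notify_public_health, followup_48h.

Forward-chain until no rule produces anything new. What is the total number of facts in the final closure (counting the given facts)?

Round 1 fires r1, r2, r7, r9, r12, r13, giving discharge_ok, cond_5, cond_6, admit, exposure_confirmed, chest_pain.
Round 2 fires r3, r15, giving start_antiviral, order_xray.
Round 3 fires r4, giving order_pcr.
Round 4 fires r14, giving rash.
Round 5 fires r10, giving cond_1.
Closure: {admit, chest_pain, cond_1, cond_5, cond_6, cough, discharge_ok, exposure_confirmed, fever_present, followup_48h, high_risk, immunocompromised, isolate, notify_public_health, observe_4h, order_pcr, order_xray, rapid_test_pos, rash, sore_throat, start_antiviral} — 21 facts.

21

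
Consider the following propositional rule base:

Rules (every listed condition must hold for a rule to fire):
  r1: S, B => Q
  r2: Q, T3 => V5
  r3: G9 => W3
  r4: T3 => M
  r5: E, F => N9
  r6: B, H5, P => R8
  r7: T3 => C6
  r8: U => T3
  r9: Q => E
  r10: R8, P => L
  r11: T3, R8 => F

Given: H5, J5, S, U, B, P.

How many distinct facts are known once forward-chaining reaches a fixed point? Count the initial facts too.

16

[1] r1 [S, B => Q]; r6 [B, H5, P => R8]; r8 [U => T3]. ⇒ new: Q, R8, T3.
[2] r2 [Q, T3 => V5]; r4 [T3 => M]; r7 [T3 => C6]; r9 [Q => E]; r10 [R8, P => L]; r11 [T3, R8 => F]. ⇒ new: V5, M, C6, E, L, F.
[3] r5 [E, F => N9]. ⇒ new: N9.
Closure: {B, C6, E, F, H5, J5, L, M, N9, P, Q, R8, S, T3, U, V5} — 16 facts.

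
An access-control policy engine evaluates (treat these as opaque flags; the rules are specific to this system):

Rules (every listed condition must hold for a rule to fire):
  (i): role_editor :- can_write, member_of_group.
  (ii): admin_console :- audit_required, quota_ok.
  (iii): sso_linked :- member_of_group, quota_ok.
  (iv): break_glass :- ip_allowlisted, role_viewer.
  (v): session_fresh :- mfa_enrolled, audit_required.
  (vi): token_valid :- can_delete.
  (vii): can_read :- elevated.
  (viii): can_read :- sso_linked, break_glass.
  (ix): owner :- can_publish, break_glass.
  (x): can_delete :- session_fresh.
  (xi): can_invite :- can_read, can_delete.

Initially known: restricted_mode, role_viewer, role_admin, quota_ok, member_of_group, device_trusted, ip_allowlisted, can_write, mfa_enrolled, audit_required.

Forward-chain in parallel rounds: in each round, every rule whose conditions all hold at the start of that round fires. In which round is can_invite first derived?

Round 1: (i) [role_editor :- can_write, member_of_group.]; (ii) [admin_console :- audit_required, quota_ok.]; (iii) [sso_linked :- member_of_group, quota_ok.]; (iv) [break_glass :- ip_allowlisted, role_viewer.]; (v) [session_fresh :- mfa_enrolled, audit_required.]. New: role_editor, admin_console, sso_linked, break_glass, session_fresh.
Round 2: (viii) [can_read :- sso_linked, break_glass.]; (x) [can_delete :- session_fresh.]. New: can_read, can_delete.
Round 3: (vi) [token_valid :- can_delete.]; (xi) [can_invite :- can_read, can_delete.]. New: token_valid, can_invite.
can_invite first appears in round 3.

3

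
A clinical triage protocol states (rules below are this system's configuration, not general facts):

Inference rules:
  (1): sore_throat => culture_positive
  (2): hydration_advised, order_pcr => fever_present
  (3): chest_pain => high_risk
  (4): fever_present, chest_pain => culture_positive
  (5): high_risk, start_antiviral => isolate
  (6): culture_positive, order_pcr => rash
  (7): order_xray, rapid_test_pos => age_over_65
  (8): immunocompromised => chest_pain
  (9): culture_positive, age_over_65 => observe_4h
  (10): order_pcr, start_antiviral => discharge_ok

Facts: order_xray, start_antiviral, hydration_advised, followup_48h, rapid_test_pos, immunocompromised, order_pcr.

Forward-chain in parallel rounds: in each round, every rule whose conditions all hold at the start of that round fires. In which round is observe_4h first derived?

Round 1 — (2), (7), (8), (10), derive fever_present, age_over_65, chest_pain, discharge_ok.
Round 2 — (3), (4), derive high_risk, culture_positive.
Round 3 — (5), (6), (9), derive isolate, rash, observe_4h.
observe_4h first appears in round 3.

3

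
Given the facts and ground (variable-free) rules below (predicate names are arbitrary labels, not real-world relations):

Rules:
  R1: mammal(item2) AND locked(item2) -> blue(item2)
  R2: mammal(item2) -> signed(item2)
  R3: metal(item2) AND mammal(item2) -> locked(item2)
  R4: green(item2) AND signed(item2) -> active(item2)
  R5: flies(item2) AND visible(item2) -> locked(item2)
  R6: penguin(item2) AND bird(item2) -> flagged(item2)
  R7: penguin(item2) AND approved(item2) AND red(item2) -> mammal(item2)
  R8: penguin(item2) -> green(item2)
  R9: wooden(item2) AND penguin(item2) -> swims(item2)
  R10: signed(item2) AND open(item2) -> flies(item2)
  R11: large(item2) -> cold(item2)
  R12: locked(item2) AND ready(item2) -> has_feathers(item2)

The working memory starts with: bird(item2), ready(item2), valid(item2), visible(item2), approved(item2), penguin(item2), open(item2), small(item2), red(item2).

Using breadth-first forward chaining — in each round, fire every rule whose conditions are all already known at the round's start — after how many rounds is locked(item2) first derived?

[1] R6 [penguin(item2) AND bird(item2) -> flagged(item2)]; R7 [penguin(item2) AND approved(item2) AND red(item2) -> mammal(item2)]; R8 [penguin(item2) -> green(item2)]. ⇒ new: flagged(item2), mammal(item2), green(item2).
[2] R2 [mammal(item2) -> signed(item2)]. ⇒ new: signed(item2).
[3] R4 [green(item2) AND signed(item2) -> active(item2)]; R10 [signed(item2) AND open(item2) -> flies(item2)]. ⇒ new: active(item2), flies(item2).
[4] R5 [flies(item2) AND visible(item2) -> locked(item2)]. ⇒ new: locked(item2).
locked(item2) first appears in round 4.

4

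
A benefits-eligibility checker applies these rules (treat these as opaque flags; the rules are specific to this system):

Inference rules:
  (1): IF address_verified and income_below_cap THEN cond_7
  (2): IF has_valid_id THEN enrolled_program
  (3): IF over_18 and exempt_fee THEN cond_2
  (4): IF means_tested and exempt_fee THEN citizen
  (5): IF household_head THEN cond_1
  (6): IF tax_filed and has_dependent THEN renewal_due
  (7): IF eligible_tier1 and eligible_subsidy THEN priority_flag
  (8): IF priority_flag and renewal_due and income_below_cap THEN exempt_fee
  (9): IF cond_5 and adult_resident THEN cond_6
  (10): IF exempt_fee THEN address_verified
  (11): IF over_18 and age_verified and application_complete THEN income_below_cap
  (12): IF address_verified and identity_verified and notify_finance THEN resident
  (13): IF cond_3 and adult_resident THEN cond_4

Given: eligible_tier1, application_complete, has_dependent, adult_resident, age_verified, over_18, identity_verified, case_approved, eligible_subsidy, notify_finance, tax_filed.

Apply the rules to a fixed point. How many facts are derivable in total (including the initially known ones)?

19

Round 1: (6) [IF tax_filed and has_dependent THEN renewal_due]; (7) [IF eligible_tier1 and eligible_subsidy THEN priority_flag]; (11) [IF over_18 and age_verified and application_complete THEN income_below_cap]. Adds renewal_due, priority_flag, income_below_cap.
Round 2: (8) [IF priority_flag and renewal_due and income_below_cap THEN exempt_fee]. Adds exempt_fee.
Round 3: (3) [IF over_18 and exempt_fee THEN cond_2]; (10) [IF exempt_fee THEN address_verified]. Adds cond_2, address_verified.
Round 4: (1) [IF address_verified and income_below_cap THEN cond_7]; (12) [IF address_verified and identity_verified and notify_finance THEN resident]. Adds cond_7, resident.
Closure: {address_verified, adult_resident, age_verified, application_complete, case_approved, cond_2, cond_7, eligible_subsidy, eligible_tier1, exempt_fee, has_dependent, identity_verified, income_below_cap, notify_finance, over_18, priority_flag, renewal_due, resident, tax_filed} — 19 facts.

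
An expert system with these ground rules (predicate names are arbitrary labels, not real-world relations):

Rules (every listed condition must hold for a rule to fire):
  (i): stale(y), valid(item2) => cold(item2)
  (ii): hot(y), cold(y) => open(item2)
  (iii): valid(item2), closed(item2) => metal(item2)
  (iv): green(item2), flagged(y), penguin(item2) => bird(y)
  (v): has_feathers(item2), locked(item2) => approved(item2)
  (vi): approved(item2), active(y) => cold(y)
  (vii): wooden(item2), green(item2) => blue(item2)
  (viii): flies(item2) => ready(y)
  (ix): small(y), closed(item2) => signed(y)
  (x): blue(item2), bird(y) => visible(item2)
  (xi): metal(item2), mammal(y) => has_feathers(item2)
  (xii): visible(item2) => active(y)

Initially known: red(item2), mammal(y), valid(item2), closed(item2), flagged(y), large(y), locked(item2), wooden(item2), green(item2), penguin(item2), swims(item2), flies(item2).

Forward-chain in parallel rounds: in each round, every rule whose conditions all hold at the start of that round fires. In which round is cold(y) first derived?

Round 1 — (iii), (iv), (vii), (viii), derive metal(item2), bird(y), blue(item2), ready(y).
Round 2 — (x), (xi), derive visible(item2), has_feathers(item2).
Round 3 — (v), (xii), derive approved(item2), active(y).
Round 4 — (vi), derive cold(y).
cold(y) first appears in round 4.

4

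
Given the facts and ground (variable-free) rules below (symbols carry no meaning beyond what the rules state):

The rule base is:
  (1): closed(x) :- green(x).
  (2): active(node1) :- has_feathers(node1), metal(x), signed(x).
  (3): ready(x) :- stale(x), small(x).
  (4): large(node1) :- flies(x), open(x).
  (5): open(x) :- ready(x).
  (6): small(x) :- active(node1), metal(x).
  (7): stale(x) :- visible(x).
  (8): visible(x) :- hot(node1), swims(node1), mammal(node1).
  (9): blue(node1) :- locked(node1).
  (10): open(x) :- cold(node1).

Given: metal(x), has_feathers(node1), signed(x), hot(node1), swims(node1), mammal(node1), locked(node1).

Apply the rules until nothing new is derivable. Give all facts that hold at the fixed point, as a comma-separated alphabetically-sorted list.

active(node1), blue(node1), has_feathers(node1), hot(node1), locked(node1), mammal(node1), metal(x), open(x), ready(x), signed(x), small(x), stale(x), swims(node1), visible(x)

Round 1: (2) [active(node1) :- has_feathers(node1), metal(x), signed(x).]; (8) [visible(x) :- hot(node1), swims(node1), mammal(node1).]; (9) [blue(node1) :- locked(node1).]. Adds active(node1), visible(x), blue(node1).
Round 2: (6) [small(x) :- active(node1), metal(x).]; (7) [stale(x) :- visible(x).]. Adds small(x), stale(x).
Round 3: (3) [ready(x) :- stale(x), small(x).]. Adds ready(x).
Round 4: (5) [open(x) :- ready(x).]. Adds open(x).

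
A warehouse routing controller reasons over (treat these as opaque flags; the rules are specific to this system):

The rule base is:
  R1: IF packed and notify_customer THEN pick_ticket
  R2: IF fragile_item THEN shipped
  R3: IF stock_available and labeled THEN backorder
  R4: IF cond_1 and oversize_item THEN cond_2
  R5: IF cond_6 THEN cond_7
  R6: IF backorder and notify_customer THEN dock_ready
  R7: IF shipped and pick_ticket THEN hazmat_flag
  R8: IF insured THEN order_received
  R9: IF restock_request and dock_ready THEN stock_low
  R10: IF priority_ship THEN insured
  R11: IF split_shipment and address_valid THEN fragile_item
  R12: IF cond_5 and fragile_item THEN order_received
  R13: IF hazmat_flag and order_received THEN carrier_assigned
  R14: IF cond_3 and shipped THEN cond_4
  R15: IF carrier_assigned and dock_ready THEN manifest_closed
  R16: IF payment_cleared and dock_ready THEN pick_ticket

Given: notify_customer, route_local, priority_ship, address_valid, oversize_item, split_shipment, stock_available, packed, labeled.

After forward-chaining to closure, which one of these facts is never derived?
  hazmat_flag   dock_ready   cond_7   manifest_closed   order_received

[1] R1 [IF packed and notify_customer THEN pick_ticket]; R3 [IF stock_available and labeled THEN backorder]; R10 [IF priority_ship THEN insured]; R11 [IF split_shipment and address_valid THEN fragile_item]. ⇒ new: pick_ticket, backorder, insured, fragile_item.
[2] R2 [IF fragile_item THEN shipped]; R6 [IF backorder and notify_customer THEN dock_ready]; R8 [IF insured THEN order_received]. ⇒ new: shipped, dock_ready, order_received.
[3] R7 [IF shipped and pick_ticket THEN hazmat_flag]. ⇒ new: hazmat_flag.
[4] R13 [IF hazmat_flag and order_received THEN carrier_assigned]. ⇒ new: carrier_assigned.
[5] R15 [IF carrier_assigned and dock_ready THEN manifest_closed]. ⇒ new: manifest_closed.
Derived: manifest_closed (round 5), order_received (round 2), hazmat_flag (round 3), dock_ready (round 2). cond_7 never appears in any round.

cond_7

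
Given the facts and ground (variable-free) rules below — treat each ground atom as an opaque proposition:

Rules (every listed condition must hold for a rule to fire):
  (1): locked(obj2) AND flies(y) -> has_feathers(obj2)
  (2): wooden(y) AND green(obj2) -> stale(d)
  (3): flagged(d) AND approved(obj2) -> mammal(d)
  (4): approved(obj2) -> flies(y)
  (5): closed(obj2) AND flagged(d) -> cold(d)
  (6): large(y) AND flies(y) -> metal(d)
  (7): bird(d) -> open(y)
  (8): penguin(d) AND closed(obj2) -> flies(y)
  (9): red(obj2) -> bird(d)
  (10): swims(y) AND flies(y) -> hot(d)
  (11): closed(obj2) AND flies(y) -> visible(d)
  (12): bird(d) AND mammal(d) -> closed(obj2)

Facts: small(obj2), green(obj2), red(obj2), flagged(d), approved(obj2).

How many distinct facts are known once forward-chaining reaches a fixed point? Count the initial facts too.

12

Round 1: (3) [flagged(d) AND approved(obj2) -> mammal(d)]; (4) [approved(obj2) -> flies(y)]; (9) [red(obj2) -> bird(d)]. New: mammal(d), flies(y), bird(d).
Round 2: (7) [bird(d) -> open(y)]; (12) [bird(d) AND mammal(d) -> closed(obj2)]. New: open(y), closed(obj2).
Round 3: (5) [closed(obj2) AND flagged(d) -> cold(d)]; (11) [closed(obj2) AND flies(y) -> visible(d)]. New: cold(d), visible(d).
Closure: {approved(obj2), bird(d), closed(obj2), cold(d), flagged(d), flies(y), green(obj2), mammal(d), open(y), red(obj2), small(obj2), visible(d)} — 12 facts.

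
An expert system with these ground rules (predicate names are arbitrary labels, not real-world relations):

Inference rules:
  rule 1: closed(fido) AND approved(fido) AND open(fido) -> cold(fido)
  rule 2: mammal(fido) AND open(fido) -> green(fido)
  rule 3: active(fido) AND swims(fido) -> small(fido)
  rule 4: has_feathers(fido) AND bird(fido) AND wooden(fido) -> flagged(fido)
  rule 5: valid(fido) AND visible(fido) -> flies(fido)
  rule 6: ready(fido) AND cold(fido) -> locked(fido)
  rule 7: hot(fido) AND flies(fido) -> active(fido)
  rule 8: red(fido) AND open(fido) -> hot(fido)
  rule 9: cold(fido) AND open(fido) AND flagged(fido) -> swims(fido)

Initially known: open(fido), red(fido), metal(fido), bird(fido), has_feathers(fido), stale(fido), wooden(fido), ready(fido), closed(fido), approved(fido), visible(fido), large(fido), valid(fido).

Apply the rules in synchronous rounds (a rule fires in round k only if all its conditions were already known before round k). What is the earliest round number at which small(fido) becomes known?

3

Round 1: rule 1 [closed(fido) AND approved(fido) AND open(fido) -> cold(fido)]; rule 4 [has_feathers(fido) AND bird(fido) AND wooden(fido) -> flagged(fido)]; rule 5 [valid(fido) AND visible(fido) -> flies(fido)]; rule 8 [red(fido) AND open(fido) -> hot(fido)]. New: cold(fido), flagged(fido), flies(fido), hot(fido).
Round 2: rule 6 [ready(fido) AND cold(fido) -> locked(fido)]; rule 7 [hot(fido) AND flies(fido) -> active(fido)]; rule 9 [cold(fido) AND open(fido) AND flagged(fido) -> swims(fido)]. New: locked(fido), active(fido), swims(fido).
Round 3: rule 3 [active(fido) AND swims(fido) -> small(fido)]. New: small(fido).
small(fido) first appears in round 3.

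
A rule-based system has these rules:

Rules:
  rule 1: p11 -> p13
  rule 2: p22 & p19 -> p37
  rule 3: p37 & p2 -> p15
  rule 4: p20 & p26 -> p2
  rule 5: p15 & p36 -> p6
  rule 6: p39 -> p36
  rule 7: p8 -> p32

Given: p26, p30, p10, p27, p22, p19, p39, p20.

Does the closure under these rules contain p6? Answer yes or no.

Round 1: rule 2 [p22 & p19 -> p37]; rule 4 [p20 & p26 -> p2]; rule 6 [p39 -> p36]. Adds p37, p2, p36.
Round 2: rule 3 [p37 & p2 -> p15]. Adds p15.
Round 3: rule 5 [p15 & p36 -> p6]. Adds p6.
p6 appears in round 3, so it is derivable.

yes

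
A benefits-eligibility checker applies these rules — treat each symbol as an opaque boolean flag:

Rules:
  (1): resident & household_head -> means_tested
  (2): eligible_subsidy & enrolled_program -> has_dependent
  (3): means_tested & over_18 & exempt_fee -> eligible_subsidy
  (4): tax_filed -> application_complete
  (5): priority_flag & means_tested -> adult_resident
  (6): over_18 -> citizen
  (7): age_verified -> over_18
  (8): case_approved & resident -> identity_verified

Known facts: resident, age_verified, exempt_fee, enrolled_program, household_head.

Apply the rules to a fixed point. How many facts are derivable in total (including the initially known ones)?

10

Round 1: (1) [resident & household_head -> means_tested]; (7) [age_verified -> over_18]. New: means_tested, over_18.
Round 2: (3) [means_tested & over_18 & exempt_fee -> eligible_subsidy]; (6) [over_18 -> citizen]. New: eligible_subsidy, citizen.
Round 3: (2) [eligible_subsidy & enrolled_program -> has_dependent]. New: has_dependent.
Closure: {age_verified, citizen, eligible_subsidy, enrolled_program, exempt_fee, has_dependent, household_head, means_tested, over_18, resident} — 10 facts.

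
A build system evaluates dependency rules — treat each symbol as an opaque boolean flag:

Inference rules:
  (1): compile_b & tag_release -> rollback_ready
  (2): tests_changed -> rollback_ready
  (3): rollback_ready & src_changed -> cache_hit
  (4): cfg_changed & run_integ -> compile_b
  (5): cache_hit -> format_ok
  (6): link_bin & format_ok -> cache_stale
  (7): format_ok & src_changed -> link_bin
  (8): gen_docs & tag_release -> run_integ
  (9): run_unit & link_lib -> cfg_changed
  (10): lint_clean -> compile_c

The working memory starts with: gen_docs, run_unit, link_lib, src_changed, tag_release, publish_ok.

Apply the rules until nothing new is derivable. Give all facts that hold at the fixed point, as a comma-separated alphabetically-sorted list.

cache_hit, cache_stale, cfg_changed, compile_b, format_ok, gen_docs, link_bin, link_lib, publish_ok, rollback_ready, run_integ, run_unit, src_changed, tag_release

Round 1 — (8), (9), derive run_integ, cfg_changed.
Round 2 — (4), derive compile_b.
Round 3 — (1), derive rollback_ready.
Round 4 — (3), derive cache_hit.
Round 5 — (5), derive format_ok.
Round 6 — (7), derive link_bin.
Round 7 — (6), derive cache_stale.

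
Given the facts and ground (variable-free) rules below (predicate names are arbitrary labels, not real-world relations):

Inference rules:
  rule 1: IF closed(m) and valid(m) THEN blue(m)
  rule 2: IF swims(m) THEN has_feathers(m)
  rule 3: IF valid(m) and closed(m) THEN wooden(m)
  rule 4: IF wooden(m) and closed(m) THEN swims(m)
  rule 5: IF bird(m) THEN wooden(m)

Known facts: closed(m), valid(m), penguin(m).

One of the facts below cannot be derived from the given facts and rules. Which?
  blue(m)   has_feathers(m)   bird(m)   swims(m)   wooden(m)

[1] rule 1 [IF closed(m) and valid(m) THEN blue(m)]; rule 3 [IF valid(m) and closed(m) THEN wooden(m)]. ⇒ new: blue(m), wooden(m).
[2] rule 4 [IF wooden(m) and closed(m) THEN swims(m)]. ⇒ new: swims(m).
[3] rule 2 [IF swims(m) THEN has_feathers(m)]. ⇒ new: has_feathers(m).
Derived: has_feathers(m) (round 3), wooden(m) (round 1), swims(m) (round 2), blue(m) (round 1). bird(m) never appears in any round.

bird(m)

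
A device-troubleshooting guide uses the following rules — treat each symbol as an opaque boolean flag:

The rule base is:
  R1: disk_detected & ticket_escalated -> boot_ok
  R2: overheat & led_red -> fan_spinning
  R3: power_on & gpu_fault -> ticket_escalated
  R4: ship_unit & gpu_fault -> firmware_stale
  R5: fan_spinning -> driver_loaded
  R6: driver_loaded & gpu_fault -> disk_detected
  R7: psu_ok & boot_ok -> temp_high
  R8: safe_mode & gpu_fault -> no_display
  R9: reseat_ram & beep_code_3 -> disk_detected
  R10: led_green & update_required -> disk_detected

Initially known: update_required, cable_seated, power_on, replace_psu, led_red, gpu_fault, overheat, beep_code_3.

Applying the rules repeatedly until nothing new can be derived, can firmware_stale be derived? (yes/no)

Round 1 fires R2, R3, giving fan_spinning, ticket_escalated.
Round 2 fires R5, giving driver_loaded.
Round 3 fires R6, giving disk_detected.
Round 4 fires R1, giving boot_ok.
Fixed point reached. firmware_stale is concluded only by R4; R4 needs ship_unit (never derived).

no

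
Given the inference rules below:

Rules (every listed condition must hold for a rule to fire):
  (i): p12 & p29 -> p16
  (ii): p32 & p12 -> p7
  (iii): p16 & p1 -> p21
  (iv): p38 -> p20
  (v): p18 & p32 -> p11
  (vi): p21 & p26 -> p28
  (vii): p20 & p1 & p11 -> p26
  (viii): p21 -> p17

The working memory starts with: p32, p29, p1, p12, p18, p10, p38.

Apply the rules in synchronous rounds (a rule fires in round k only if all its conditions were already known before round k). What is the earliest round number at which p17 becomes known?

3

Round 1: (i) [p12 & p29 -> p16]; (ii) [p32 & p12 -> p7]; (iv) [p38 -> p20]; (v) [p18 & p32 -> p11]. Adds p16, p7, p20, p11.
Round 2: (iii) [p16 & p1 -> p21]; (vii) [p20 & p1 & p11 -> p26]. Adds p21, p26.
Round 3: (vi) [p21 & p26 -> p28]; (viii) [p21 -> p17]. Adds p28, p17.
p17 first appears in round 3.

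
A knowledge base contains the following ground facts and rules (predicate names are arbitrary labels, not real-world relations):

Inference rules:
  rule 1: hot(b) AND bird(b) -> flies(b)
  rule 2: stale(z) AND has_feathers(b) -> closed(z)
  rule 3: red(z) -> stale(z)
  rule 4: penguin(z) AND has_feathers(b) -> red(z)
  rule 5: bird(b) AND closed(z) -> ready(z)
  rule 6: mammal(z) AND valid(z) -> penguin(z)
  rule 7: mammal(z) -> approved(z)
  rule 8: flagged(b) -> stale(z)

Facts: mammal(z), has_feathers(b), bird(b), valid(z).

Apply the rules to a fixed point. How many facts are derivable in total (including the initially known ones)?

10

Round 1 fires rule 6, rule 7, giving penguin(z), approved(z).
Round 2 fires rule 4, giving red(z).
Round 3 fires rule 3, giving stale(z).
Round 4 fires rule 2, giving closed(z).
Round 5 fires rule 5, giving ready(z).
Closure: {approved(z), bird(b), closed(z), has_feathers(b), mammal(z), penguin(z), ready(z), red(z), stale(z), valid(z)} — 10 facts.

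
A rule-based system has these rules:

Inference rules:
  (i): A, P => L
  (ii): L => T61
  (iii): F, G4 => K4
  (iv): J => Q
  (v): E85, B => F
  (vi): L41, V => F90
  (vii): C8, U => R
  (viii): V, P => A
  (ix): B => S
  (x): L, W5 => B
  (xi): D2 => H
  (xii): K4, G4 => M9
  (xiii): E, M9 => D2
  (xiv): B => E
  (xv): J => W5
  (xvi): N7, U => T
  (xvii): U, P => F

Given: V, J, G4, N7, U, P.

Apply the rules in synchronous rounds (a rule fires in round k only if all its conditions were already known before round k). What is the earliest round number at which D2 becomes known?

5

[1] (iv) [J => Q]; (viii) [V, P => A]; (xv) [J => W5]; (xvi) [N7, U => T]; (xvii) [U, P => F]. ⇒ new: Q, A, W5, T, F.
[2] (i) [A, P => L]; (iii) [F, G4 => K4]. ⇒ new: L, K4.
[3] (ii) [L => T61]; (x) [L, W5 => B]; (xii) [K4, G4 => M9]. ⇒ new: T61, B, M9.
[4] (ix) [B => S]; (xiv) [B => E]. ⇒ new: S, E.
[5] (xiii) [E, M9 => D2]. ⇒ new: D2.
D2 first appears in round 5.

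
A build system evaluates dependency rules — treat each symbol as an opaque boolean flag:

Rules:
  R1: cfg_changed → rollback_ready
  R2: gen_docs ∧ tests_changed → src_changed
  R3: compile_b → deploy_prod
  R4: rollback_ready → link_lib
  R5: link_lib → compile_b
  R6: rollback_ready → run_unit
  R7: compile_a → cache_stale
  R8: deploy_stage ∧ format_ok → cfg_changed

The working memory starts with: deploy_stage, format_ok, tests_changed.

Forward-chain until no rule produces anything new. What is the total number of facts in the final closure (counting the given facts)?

9

[1] R8 [deploy_stage ∧ format_ok → cfg_changed]. ⇒ new: cfg_changed.
[2] R1 [cfg_changed → rollback_ready]. ⇒ new: rollback_ready.
[3] R4 [rollback_ready → link_lib]; R6 [rollback_ready → run_unit]. ⇒ new: link_lib, run_unit.
[4] R5 [link_lib → compile_b]. ⇒ new: compile_b.
[5] R3 [compile_b → deploy_prod]. ⇒ new: deploy_prod.
Closure: {cfg_changed, compile_b, deploy_prod, deploy_stage, format_ok, link_lib, rollback_ready, run_unit, tests_changed} — 9 facts.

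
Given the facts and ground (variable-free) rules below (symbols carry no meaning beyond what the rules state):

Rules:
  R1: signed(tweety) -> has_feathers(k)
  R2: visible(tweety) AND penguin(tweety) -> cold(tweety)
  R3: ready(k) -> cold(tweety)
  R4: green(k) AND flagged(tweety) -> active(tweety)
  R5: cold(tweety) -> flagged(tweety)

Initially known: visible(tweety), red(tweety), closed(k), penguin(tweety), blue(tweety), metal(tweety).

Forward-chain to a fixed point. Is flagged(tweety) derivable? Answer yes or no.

Round 1 — R2, derive cold(tweety).
Round 2 — R5, derive flagged(tweety).
flagged(tweety) appears in round 2, so it is derivable.

yes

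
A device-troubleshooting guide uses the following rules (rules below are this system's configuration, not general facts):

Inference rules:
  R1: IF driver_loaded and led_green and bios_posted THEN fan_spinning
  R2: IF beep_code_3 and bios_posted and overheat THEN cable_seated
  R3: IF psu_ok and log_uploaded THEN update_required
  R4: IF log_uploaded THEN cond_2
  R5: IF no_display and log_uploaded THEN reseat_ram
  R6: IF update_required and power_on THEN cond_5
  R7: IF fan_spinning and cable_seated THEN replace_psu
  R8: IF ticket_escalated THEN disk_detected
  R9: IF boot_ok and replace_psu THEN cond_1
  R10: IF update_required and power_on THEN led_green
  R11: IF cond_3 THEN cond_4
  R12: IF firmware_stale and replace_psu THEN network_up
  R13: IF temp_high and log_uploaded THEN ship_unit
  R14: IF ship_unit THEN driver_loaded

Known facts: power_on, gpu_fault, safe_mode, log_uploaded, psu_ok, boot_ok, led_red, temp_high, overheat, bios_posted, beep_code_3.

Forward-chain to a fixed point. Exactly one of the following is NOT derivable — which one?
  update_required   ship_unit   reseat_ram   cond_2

reseat_ram

[1] R2 [IF beep_code_3 and bios_posted and overheat THEN cable_seated]; R3 [IF psu_ok and log_uploaded THEN update_required]; R4 [IF log_uploaded THEN cond_2]; R13 [IF temp_high and log_uploaded THEN ship_unit]. ⇒ new: cable_seated, update_required, cond_2, ship_unit.
[2] R6 [IF update_required and power_on THEN cond_5]; R10 [IF update_required and power_on THEN led_green]; R14 [IF ship_unit THEN driver_loaded]. ⇒ new: cond_5, led_green, driver_loaded.
[3] R1 [IF driver_loaded and led_green and bios_posted THEN fan_spinning]. ⇒ new: fan_spinning.
[4] R7 [IF fan_spinning and cable_seated THEN replace_psu]. ⇒ new: replace_psu.
[5] R9 [IF boot_ok and replace_psu THEN cond_1]. ⇒ new: cond_1.
Derived: update_required (round 1), cond_2 (round 1), ship_unit (round 1). reseat_ram never appears in any round.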